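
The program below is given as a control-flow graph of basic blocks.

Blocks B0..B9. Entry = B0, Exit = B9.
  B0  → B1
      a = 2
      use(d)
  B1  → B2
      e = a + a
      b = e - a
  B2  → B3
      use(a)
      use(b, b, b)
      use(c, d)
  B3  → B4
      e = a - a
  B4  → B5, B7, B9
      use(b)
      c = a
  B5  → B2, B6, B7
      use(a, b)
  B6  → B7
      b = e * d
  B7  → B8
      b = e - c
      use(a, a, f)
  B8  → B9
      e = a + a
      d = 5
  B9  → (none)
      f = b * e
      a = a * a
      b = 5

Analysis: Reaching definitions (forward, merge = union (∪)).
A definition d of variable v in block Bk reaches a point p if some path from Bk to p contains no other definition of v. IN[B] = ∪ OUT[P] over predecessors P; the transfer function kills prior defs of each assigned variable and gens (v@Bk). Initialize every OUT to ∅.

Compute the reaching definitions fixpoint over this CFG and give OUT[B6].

Answer: {a@B0, b@B6, c@B4, e@B3}

Derivation:
Fixpoint table:
  B0:   IN={}   OUT={a@B0}
  B1:   IN={a@B0}   OUT={a@B0, b@B1, e@B1}
  B2:   IN={a@B0, b@B1, c@B4, e@B1, e@B3}   OUT={a@B0, b@B1, c@B4, e@B1, e@B3}
  B3:   IN={a@B0, b@B1, c@B4, e@B1, e@B3}   OUT={a@B0, b@B1, c@B4, e@B3}
  B4:   IN={a@B0, b@B1, c@B4, e@B3}   OUT={a@B0, b@B1, c@B4, e@B3}
  B5:   IN={a@B0, b@B1, c@B4, e@B3}   OUT={a@B0, b@B1, c@B4, e@B3}
  B6:   IN={a@B0, b@B1, c@B4, e@B3}   OUT={a@B0, b@B6, c@B4, e@B3}
  B7:   IN={a@B0, b@B1, b@B6, c@B4, e@B3}   OUT={a@B0, b@B7, c@B4, e@B3}
  B8:   IN={a@B0, b@B7, c@B4, e@B3}   OUT={a@B0, b@B7, c@B4, d@B8, e@B8}
  B9:   IN={a@B0, b@B1, b@B7, c@B4, d@B8, e@B3, e@B8}   OUT={a@B9, b@B9, c@B4, d@B8, e@B3, e@B8, f@B9}

Merge at B6: IN[B6] = OUT[B5] = {a@B0, b@B1, c@B4, e@B3}
Applying B6's transfer function to that IN value gives OUT[B6] (row B6 above).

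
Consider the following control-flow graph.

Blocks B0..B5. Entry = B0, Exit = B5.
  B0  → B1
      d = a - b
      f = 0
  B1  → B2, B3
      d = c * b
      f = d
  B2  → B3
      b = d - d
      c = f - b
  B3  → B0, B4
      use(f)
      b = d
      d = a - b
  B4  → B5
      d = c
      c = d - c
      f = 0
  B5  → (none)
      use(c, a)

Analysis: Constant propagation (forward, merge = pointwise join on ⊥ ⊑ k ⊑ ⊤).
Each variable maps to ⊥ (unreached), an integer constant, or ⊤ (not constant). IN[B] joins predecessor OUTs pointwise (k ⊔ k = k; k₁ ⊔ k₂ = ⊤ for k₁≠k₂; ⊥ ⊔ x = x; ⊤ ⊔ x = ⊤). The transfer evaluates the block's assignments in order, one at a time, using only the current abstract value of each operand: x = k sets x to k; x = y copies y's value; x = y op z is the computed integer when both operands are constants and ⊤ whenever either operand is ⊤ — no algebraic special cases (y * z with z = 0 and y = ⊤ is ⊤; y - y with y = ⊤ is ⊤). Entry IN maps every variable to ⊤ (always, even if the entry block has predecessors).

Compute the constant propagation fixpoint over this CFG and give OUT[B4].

Fixpoint table:
  B0:  IN=(all ⊤)  OUT={f:0; rest ⊤}
  B1:  IN={f:0; rest ⊤}  OUT=(all ⊤)
  B2:  IN=(all ⊤)  OUT=(all ⊤)
  B3:  IN=(all ⊤)  OUT=(all ⊤)
  B4:  IN=(all ⊤)  OUT={f:0; rest ⊤}
  B5:  IN={f:0; rest ⊤}  OUT={f:0; rest ⊤}

Merge at B4: IN[B4] = OUT[B3] = {a: ⊤, b: ⊤, c: ⊤, d: ⊤, e: ⊤, f: ⊤}
Applying B4's transfer function to that IN value gives OUT[B4] (row B4 above).

Answer: {a: ⊤, b: ⊤, c: ⊤, d: ⊤, e: ⊤, f: 0}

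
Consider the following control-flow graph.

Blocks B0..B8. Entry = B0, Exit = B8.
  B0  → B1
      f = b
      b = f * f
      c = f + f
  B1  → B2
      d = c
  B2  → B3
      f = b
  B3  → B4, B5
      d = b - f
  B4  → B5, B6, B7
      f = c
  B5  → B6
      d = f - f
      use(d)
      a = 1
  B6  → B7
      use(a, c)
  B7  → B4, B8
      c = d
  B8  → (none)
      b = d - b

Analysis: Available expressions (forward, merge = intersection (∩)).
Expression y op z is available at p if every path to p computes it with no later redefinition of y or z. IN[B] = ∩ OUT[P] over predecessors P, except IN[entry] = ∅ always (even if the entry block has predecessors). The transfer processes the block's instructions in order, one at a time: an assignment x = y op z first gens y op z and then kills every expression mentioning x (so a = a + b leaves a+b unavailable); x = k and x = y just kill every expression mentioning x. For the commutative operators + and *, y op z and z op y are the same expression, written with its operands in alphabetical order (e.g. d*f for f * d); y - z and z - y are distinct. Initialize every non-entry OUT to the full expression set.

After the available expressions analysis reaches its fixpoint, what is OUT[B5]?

Per-block solution:
  B0: | IN={} | OUT={f*f, f+f}
  B1: | IN={f*f, f+f} | OUT={f*f, f+f}
  B2: | IN={f*f, f+f} | OUT={}
  B3: | IN={} | OUT={b-f}
  B4: | IN={} | OUT={}
  B5: | IN={} | OUT={f-f}
  B6: | IN={} | OUT={}
  B7: | IN={} | OUT={}
  B8: | IN={} | OUT={}

Merge at B5: IN[B5] = OUT[B3] ∩ OUT[B4] = {}
Applying B5's transfer function to that IN value gives OUT[B5] (row B5 above).

Answer: {f-f}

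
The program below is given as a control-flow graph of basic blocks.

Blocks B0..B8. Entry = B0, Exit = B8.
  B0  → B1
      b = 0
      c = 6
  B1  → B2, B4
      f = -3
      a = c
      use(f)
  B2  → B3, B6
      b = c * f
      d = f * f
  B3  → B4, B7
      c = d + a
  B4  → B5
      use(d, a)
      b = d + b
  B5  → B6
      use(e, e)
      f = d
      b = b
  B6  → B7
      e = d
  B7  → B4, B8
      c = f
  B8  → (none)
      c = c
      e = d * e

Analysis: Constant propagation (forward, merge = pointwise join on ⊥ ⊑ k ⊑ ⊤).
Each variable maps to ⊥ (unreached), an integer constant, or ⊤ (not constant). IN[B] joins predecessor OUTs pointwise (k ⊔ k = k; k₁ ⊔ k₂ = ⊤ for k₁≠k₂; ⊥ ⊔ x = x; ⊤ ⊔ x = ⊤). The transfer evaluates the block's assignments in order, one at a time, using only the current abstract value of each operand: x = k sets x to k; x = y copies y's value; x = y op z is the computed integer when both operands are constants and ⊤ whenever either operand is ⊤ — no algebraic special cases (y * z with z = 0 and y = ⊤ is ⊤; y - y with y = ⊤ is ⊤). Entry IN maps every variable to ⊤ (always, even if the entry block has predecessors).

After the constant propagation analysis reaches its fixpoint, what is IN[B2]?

Answer: {a: 6, b: 0, c: 6, d: ⊤, e: ⊤, f: -3}

Working:
Per-block solution:
  B0:   IN=(all ⊤)   OUT={b:0, c:6; rest ⊤}
  B1:   IN={b:0, c:6; rest ⊤}   OUT={a:6, b:0, c:6, f:-3; rest ⊤}
  B2:   IN={a:6, b:0, c:6, f:-3; rest ⊤}   OUT={a:6, b:-18, c:6, d:9, f:-3; rest ⊤}
  B3:   IN={a:6, b:-18, c:6, d:9, f:-3; rest ⊤}   OUT={a:6, b:-18, c:15, d:9, f:-3; rest ⊤}
  B4:   IN={a:6; rest ⊤}   OUT={a:6; rest ⊤}
  B5:   IN={a:6; rest ⊤}   OUT={a:6; rest ⊤}
  B6:   IN={a:6; rest ⊤}   OUT={a:6; rest ⊤}
  B7:   IN={a:6; rest ⊤}   OUT={a:6; rest ⊤}
  B8:   IN={a:6; rest ⊤}   OUT={a:6; rest ⊤}

Merge at B2: IN[B2] = OUT[B1] = {a: 6, b: 0, c: 6, d: ⊤, e: ⊤, f: -3}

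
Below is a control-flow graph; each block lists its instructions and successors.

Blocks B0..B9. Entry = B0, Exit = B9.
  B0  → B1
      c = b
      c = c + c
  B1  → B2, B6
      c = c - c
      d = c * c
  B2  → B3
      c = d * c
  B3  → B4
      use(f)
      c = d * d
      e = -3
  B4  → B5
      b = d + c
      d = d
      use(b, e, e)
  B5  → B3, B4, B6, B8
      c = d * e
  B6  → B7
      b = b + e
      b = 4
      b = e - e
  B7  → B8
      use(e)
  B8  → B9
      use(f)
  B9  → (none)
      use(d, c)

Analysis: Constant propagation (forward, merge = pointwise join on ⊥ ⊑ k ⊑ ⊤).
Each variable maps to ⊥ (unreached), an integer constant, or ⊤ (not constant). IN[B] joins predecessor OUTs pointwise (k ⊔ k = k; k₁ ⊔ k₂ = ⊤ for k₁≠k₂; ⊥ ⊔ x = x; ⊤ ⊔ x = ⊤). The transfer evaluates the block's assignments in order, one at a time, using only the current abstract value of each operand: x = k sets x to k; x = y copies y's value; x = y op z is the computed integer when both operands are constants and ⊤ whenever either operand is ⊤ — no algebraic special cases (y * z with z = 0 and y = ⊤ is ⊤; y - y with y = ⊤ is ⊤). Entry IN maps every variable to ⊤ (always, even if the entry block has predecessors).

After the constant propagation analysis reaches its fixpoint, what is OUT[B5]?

Answer: {a: ⊤, b: ⊤, c: ⊤, d: ⊤, e: -3, f: ⊤}

Trace:
Per-block solution:
  B0:   IN=(all ⊤)   OUT=(all ⊤)
  B1:   IN=(all ⊤)   OUT=(all ⊤)
  B2:   IN=(all ⊤)   OUT=(all ⊤)
  B3:   IN=(all ⊤)   OUT={e:-3; rest ⊤}
  B4:   IN={e:-3; rest ⊤}   OUT={e:-3; rest ⊤}
  B5:   IN={e:-3; rest ⊤}   OUT={e:-3; rest ⊤}
  B6:   IN=(all ⊤)   OUT=(all ⊤)
  B7:   IN=(all ⊤)   OUT=(all ⊤)
  B8:   IN=(all ⊤)   OUT=(all ⊤)
  B9:   IN=(all ⊤)   OUT=(all ⊤)

Merge at B5: IN[B5] = OUT[B4] = {a: ⊤, b: ⊤, c: ⊤, d: ⊤, e: -3, f: ⊤}
Applying B5's transfer function to that IN value gives OUT[B5] (row B5 above).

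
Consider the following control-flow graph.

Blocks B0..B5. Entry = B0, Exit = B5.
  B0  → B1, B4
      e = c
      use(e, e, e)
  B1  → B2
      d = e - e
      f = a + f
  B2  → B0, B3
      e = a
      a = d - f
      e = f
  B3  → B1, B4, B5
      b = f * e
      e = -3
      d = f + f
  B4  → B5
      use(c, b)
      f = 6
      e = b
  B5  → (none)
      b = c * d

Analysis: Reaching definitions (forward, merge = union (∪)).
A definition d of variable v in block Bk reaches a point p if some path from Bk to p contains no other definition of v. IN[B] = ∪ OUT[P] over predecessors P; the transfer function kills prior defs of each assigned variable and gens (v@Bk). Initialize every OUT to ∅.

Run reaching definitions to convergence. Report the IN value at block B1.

Per-block solution:
  B0:  IN={a@B2, b@B3, d@B1, e@B2, f@B1}  OUT={a@B2, b@B3, d@B1, e@B0, f@B1}
  B1:  IN={a@B2, b@B3, d@B1, d@B3, e@B0, e@B3, f@B1}  OUT={a@B2, b@B3, d@B1, e@B0, e@B3, f@B1}
  B2:  IN={a@B2, b@B3, d@B1, e@B0, e@B3, f@B1}  OUT={a@B2, b@B3, d@B1, e@B2, f@B1}
  B3:  IN={a@B2, b@B3, d@B1, e@B2, f@B1}  OUT={a@B2, b@B3, d@B3, e@B3, f@B1}
  B4:  IN={a@B2, b@B3, d@B1, d@B3, e@B0, e@B3, f@B1}  OUT={a@B2, b@B3, d@B1, d@B3, e@B4, f@B4}
  B5:  IN={a@B2, b@B3, d@B1, d@B3, e@B3, e@B4, f@B1, f@B4}  OUT={a@B2, b@B5, d@B1, d@B3, e@B3, e@B4, f@B1, f@B4}

Merge at B1: IN[B1] = OUT[B0] ⊔ OUT[B3] = {a@B2, b@B3, d@B1, d@B3, e@B0, e@B3, f@B1}

Answer: {a@B2, b@B3, d@B1, d@B3, e@B0, e@B3, f@B1}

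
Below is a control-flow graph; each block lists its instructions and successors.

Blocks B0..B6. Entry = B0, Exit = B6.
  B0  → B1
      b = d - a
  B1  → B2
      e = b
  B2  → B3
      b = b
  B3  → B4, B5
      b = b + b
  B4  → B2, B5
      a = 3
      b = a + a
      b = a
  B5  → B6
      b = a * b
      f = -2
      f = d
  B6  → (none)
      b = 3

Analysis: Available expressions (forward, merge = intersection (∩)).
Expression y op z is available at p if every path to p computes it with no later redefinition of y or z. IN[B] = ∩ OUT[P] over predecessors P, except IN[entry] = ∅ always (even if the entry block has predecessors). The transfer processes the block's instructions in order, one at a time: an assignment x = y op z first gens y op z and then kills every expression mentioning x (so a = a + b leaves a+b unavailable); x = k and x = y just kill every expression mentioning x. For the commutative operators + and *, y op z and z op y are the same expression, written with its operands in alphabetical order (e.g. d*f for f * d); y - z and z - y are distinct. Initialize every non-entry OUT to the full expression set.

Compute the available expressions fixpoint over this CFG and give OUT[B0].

Fixpoint table:
  B0:   IN={}   OUT={d-a}
  B1:   IN={d-a}   OUT={d-a}
  B2:   IN={}   OUT={}
  B3:   IN={}   OUT={}
  B4:   IN={}   OUT={a+a}
  B5:   IN={}   OUT={}
  B6:   IN={}   OUT={}

B0 is the boundary node: IN[B0] = {}
Applying B0's transfer function to that IN value gives OUT[B0] (row B0 above).

Answer: {d-a}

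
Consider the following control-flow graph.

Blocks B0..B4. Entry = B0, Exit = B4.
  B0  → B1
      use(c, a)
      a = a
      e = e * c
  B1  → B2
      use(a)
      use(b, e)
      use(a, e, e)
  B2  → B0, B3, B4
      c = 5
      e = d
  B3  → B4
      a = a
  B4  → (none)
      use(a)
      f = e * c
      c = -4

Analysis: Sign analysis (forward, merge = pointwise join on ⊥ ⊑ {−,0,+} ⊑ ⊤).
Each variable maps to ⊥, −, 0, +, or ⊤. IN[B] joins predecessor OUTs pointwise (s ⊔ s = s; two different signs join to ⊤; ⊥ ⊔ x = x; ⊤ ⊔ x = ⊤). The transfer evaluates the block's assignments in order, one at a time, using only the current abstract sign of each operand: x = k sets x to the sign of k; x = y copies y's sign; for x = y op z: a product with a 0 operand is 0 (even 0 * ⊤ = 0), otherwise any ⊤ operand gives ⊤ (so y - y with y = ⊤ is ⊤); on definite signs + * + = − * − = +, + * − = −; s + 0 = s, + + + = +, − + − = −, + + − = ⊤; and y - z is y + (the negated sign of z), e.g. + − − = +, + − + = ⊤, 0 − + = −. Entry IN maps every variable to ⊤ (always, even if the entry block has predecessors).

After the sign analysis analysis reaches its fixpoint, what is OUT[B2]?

Answer: {a: ⊤, b: ⊤, c: +, d: ⊤, e: ⊤, f: ⊤}

Trace:
Converged values:
  B0: | IN=(all ⊤) | OUT=(all ⊤)
  B1: | IN=(all ⊤) | OUT=(all ⊤)
  B2: | IN=(all ⊤) | OUT={c:+; rest ⊤}
  B3: | IN={c:+; rest ⊤} | OUT={c:+; rest ⊤}
  B4: | IN={c:+; rest ⊤} | OUT={c:-; rest ⊤}

Merge at B2: IN[B2] = OUT[B1] = {a: ⊤, b: ⊤, c: ⊤, d: ⊤, e: ⊤, f: ⊤}
Applying B2's transfer function to that IN value gives OUT[B2] (row B2 above).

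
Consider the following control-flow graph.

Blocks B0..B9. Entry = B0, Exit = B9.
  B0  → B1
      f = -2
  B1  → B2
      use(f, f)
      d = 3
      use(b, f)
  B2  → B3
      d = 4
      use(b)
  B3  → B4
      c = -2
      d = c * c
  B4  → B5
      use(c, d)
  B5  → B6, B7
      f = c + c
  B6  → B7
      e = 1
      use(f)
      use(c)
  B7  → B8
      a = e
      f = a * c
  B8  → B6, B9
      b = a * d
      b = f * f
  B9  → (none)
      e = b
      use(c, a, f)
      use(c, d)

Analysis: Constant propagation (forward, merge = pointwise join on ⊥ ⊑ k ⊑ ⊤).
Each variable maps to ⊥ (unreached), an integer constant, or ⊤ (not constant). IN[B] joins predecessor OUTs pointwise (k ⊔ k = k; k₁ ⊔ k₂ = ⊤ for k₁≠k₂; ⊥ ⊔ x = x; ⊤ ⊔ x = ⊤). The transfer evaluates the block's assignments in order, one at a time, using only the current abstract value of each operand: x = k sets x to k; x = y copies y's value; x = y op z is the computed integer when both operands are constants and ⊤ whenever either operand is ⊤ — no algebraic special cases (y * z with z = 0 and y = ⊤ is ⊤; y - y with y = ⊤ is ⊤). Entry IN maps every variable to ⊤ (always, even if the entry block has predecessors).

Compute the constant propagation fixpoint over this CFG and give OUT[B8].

Answer: {a: ⊤, b: ⊤, c: -2, d: 4, e: ⊤, f: ⊤}

Trace:
Per-block solution:
  B0: | IN=(all ⊤) | OUT={f:-2; rest ⊤}
  B1: | IN={f:-2; rest ⊤} | OUT={d:3, f:-2; rest ⊤}
  B2: | IN={d:3, f:-2; rest ⊤} | OUT={d:4, f:-2; rest ⊤}
  B3: | IN={d:4, f:-2; rest ⊤} | OUT={c:-2, d:4, f:-2; rest ⊤}
  B4: | IN={c:-2, d:4, f:-2; rest ⊤} | OUT={c:-2, d:4, f:-2; rest ⊤}
  B5: | IN={c:-2, d:4, f:-2; rest ⊤} | OUT={c:-2, d:4, f:-4; rest ⊤}
  B6: | IN={c:-2, d:4; rest ⊤} | OUT={c:-2, d:4, e:1; rest ⊤}
  B7: | IN={c:-2, d:4; rest ⊤} | OUT={c:-2, d:4; rest ⊤}
  B8: | IN={c:-2, d:4; rest ⊤} | OUT={c:-2, d:4; rest ⊤}
  B9: | IN={c:-2, d:4; rest ⊤} | OUT={c:-2, d:4; rest ⊤}

Merge at B8: IN[B8] = OUT[B7] = {a: ⊤, b: ⊤, c: -2, d: 4, e: ⊤, f: ⊤}
Applying B8's transfer function to that IN value gives OUT[B8] (row B8 above).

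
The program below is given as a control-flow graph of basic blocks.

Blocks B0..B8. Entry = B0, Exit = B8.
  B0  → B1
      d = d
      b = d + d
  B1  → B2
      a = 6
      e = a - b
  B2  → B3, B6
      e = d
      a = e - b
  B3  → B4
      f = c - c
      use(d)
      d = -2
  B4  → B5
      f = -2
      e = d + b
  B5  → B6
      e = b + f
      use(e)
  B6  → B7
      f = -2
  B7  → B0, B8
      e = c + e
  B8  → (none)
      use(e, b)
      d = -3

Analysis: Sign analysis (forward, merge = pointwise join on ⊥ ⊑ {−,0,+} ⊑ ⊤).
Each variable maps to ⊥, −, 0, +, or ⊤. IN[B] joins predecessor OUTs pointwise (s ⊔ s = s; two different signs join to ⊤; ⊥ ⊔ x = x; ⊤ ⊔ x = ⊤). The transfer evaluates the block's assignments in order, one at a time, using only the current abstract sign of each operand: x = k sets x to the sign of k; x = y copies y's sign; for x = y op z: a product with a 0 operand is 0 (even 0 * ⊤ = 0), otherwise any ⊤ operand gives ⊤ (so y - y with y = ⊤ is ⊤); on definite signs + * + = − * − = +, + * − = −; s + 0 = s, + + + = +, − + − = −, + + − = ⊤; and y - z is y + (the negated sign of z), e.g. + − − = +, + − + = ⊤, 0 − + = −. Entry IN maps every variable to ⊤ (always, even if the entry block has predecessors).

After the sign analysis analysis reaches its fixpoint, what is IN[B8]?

Answer: {a: ⊤, b: ⊤, c: ⊤, d: ⊤, e: ⊤, f: -}

Working:
Fixpoint table:
  B0:  IN=(all ⊤)  OUT=(all ⊤)
  B1:  IN=(all ⊤)  OUT={a:+; rest ⊤}
  B2:  IN={a:+; rest ⊤}  OUT=(all ⊤)
  B3:  IN=(all ⊤)  OUT={d:-; rest ⊤}
  B4:  IN={d:-; rest ⊤}  OUT={d:-, f:-; rest ⊤}
  B5:  IN={d:-, f:-; rest ⊤}  OUT={d:-, f:-; rest ⊤}
  B6:  IN=(all ⊤)  OUT={f:-; rest ⊤}
  B7:  IN={f:-; rest ⊤}  OUT={f:-; rest ⊤}
  B8:  IN={f:-; rest ⊤}  OUT={d:-, f:-; rest ⊤}

Merge at B8: IN[B8] = OUT[B7] = {a: ⊤, b: ⊤, c: ⊤, d: ⊤, e: ⊤, f: -}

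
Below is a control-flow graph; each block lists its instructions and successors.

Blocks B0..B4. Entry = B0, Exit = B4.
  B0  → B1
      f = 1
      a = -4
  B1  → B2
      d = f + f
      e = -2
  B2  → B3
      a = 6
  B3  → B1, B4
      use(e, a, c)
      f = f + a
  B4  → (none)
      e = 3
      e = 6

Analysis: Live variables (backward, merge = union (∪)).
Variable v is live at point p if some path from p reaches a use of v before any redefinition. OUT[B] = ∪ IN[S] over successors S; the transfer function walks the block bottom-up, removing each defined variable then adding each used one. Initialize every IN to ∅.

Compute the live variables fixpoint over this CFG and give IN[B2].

Answer: {c, e, f}

Working:
Converged values:
  B0:   IN={c}   OUT={c, f}
  B1:   IN={c, f}   OUT={c, e, f}
  B2:   IN={c, e, f}   OUT={a, c, e, f}
  B3:   IN={a, c, e, f}   OUT={c, f}
  B4:   IN={}   OUT={}

Merge at B2: OUT[B2] = IN[B3] = {a, c, e, f}
Applying B2's transfer function to that OUT value gives IN[B2] (row B2 above).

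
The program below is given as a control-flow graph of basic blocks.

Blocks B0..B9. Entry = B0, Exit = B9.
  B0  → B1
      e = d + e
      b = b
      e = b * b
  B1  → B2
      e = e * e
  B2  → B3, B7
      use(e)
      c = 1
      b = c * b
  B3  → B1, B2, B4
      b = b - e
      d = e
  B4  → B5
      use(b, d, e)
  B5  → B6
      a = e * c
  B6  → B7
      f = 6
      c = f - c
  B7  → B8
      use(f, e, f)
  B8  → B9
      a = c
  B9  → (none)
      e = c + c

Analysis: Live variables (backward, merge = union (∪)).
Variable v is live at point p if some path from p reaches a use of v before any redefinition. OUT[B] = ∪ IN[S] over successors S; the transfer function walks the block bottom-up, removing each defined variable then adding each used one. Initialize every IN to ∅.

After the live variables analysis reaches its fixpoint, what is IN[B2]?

Fixpoint table:
  B0:  IN={b, d, e, f}  OUT={b, e, f}
  B1:  IN={b, e, f}  OUT={b, e, f}
  B2:  IN={b, e, f}  OUT={b, c, e, f}
  B3:  IN={b, c, e, f}  OUT={b, c, d, e, f}
  B4:  IN={b, c, d, e}  OUT={c, e}
  B5:  IN={c, e}  OUT={c, e}
  B6:  IN={c, e}  OUT={c, e, f}
  B7:  IN={c, e, f}  OUT={c}
  B8:  IN={c}  OUT={c}
  B9:  IN={c}  OUT={}

Merge at B2: OUT[B2] = IN[B3] ⊔ IN[B7] = {b, c, e, f}
Applying B2's transfer function to that OUT value gives IN[B2] (row B2 above).

Answer: {b, e, f}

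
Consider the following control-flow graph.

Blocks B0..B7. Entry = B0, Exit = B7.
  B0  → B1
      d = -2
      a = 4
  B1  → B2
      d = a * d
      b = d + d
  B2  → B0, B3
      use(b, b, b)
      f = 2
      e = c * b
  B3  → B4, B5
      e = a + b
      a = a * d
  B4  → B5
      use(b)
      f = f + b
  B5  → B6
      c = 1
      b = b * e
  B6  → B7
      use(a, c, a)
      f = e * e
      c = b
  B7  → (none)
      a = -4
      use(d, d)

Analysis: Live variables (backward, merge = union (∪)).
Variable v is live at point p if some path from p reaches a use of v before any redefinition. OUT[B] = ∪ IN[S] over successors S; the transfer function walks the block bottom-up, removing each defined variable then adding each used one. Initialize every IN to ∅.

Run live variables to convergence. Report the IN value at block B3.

Answer: {a, b, d, f}

Working:
Per-block solution:
  B0:   IN={c}   OUT={a, c, d}
  B1:   IN={a, c, d}   OUT={a, b, c, d}
  B2:   IN={a, b, c, d}   OUT={a, b, c, d, f}
  B3:   IN={a, b, d, f}   OUT={a, b, d, e, f}
  B4:   IN={a, b, d, e, f}   OUT={a, b, d, e}
  B5:   IN={a, b, d, e}   OUT={a, b, c, d, e}
  B6:   IN={a, b, c, d, e}   OUT={d}
  B7:   IN={d}   OUT={}

Merge at B3: OUT[B3] = IN[B4] ⊔ IN[B5] = {a, b, d, e, f}
Applying B3's transfer function to that OUT value gives IN[B3] (row B3 above).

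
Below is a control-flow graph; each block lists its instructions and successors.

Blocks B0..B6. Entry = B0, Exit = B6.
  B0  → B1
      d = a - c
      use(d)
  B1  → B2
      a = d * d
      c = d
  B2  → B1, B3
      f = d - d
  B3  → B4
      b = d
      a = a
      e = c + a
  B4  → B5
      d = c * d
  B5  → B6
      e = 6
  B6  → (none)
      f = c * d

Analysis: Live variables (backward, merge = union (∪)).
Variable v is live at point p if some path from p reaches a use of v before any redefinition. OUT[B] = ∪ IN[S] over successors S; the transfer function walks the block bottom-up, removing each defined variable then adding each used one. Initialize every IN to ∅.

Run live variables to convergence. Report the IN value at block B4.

Converged values:
  B0: | IN={a, c} | OUT={d}
  B1: | IN={d} | OUT={a, c, d}
  B2: | IN={a, c, d} | OUT={a, c, d}
  B3: | IN={a, c, d} | OUT={c, d}
  B4: | IN={c, d} | OUT={c, d}
  B5: | IN={c, d} | OUT={c, d}
  B6: | IN={c, d} | OUT={}

Merge at B4: OUT[B4] = IN[B5] = {c, d}
Applying B4's transfer function to that OUT value gives IN[B4] (row B4 above).

Answer: {c, d}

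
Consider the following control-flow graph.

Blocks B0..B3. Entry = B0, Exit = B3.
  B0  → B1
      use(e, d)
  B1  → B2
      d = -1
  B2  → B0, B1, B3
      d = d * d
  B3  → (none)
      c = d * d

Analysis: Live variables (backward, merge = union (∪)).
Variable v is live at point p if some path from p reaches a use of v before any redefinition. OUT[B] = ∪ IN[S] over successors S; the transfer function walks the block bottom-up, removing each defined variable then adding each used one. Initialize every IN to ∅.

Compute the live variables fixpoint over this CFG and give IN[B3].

Fixpoint table:
  B0: | IN={d, e} | OUT={e}
  B1: | IN={e} | OUT={d, e}
  B2: | IN={d, e} | OUT={d, e}
  B3: | IN={d} | OUT={}

B3 is the boundary node: OUT[B3] = {}
Applying B3's transfer function to that OUT value gives IN[B3] (row B3 above).

Answer: {d}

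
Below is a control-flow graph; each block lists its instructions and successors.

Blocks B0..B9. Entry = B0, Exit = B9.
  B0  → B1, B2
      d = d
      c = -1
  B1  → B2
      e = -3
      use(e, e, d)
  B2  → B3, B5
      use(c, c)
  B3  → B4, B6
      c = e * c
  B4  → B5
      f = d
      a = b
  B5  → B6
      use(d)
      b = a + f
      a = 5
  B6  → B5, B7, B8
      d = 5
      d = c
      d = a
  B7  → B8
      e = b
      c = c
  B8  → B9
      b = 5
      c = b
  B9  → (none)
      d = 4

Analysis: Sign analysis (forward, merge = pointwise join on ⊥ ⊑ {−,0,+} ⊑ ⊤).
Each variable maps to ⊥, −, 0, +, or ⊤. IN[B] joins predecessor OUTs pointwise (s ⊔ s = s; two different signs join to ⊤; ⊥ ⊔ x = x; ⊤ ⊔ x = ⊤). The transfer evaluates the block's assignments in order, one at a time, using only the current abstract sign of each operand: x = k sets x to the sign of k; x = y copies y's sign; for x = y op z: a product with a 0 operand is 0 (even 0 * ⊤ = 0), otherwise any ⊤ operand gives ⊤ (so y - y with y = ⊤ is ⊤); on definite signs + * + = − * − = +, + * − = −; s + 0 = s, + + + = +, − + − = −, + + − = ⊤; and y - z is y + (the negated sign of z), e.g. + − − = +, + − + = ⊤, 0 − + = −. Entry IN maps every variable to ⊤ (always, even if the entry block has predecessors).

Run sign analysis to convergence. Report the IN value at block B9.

Per-block solution:
  B0: | IN=(all ⊤) | OUT={c:-; rest ⊤}
  B1: | IN={c:-; rest ⊤} | OUT={c:-, e:-; rest ⊤}
  B2: | IN={c:-; rest ⊤} | OUT={c:-; rest ⊤}
  B3: | IN={c:-; rest ⊤} | OUT=(all ⊤)
  B4: | IN=(all ⊤) | OUT=(all ⊤)
  B5: | IN=(all ⊤) | OUT={a:+; rest ⊤}
  B6: | IN=(all ⊤) | OUT=(all ⊤)
  B7: | IN=(all ⊤) | OUT=(all ⊤)
  B8: | IN=(all ⊤) | OUT={b:+, c:+; rest ⊤}
  B9: | IN={b:+, c:+; rest ⊤} | OUT={b:+, c:+, d:+; rest ⊤}

Merge at B9: IN[B9] = OUT[B8] = {a: ⊤, b: +, c: +, d: ⊤, e: ⊤, f: ⊤}

Answer: {a: ⊤, b: +, c: +, d: ⊤, e: ⊤, f: ⊤}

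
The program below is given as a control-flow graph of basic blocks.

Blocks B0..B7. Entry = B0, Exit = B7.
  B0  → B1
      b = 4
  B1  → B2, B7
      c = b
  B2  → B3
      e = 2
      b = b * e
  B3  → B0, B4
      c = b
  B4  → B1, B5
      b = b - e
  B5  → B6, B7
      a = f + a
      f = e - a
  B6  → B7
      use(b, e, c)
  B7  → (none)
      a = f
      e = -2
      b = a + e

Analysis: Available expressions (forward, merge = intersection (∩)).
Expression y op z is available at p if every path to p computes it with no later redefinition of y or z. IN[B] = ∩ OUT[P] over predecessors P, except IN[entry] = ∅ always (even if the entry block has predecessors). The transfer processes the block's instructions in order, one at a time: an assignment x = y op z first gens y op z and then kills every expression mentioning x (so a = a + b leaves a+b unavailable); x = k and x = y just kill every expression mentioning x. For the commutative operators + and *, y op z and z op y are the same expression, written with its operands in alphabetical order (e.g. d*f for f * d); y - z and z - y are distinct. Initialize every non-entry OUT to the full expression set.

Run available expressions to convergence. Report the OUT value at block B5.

Answer: {e-a}

Trace:
Per-block solution:
  B0:  IN={}  OUT={}
  B1:  IN={}  OUT={}
  B2:  IN={}  OUT={}
  B3:  IN={}  OUT={}
  B4:  IN={}  OUT={}
  B5:  IN={}  OUT={e-a}
  B6:  IN={e-a}  OUT={e-a}
  B7:  IN={}  OUT={a+e}

Merge at B5: IN[B5] = OUT[B4] = {}
Applying B5's transfer function to that IN value gives OUT[B5] (row B5 above).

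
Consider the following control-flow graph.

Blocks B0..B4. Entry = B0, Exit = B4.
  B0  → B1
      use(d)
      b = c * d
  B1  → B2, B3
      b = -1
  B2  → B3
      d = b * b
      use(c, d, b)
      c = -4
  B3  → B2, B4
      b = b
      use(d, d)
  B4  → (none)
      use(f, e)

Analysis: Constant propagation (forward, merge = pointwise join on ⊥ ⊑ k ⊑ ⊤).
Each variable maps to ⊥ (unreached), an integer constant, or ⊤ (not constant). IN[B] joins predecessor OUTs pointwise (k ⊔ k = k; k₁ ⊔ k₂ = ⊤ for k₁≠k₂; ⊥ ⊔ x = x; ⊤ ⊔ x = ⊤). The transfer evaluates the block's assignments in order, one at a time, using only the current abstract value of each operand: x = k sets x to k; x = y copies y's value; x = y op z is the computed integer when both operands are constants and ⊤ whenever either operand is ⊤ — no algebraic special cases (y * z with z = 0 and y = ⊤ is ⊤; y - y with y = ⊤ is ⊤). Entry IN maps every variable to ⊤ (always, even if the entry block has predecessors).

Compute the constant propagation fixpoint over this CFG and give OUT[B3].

Answer: {a: ⊤, b: -1, c: ⊤, d: ⊤, e: ⊤, f: ⊤}

Derivation:
Fixpoint table:
  B0:  IN=(all ⊤)  OUT=(all ⊤)
  B1:  IN=(all ⊤)  OUT={b:-1; rest ⊤}
  B2:  IN={b:-1; rest ⊤}  OUT={b:-1, c:-4, d:1; rest ⊤}
  B3:  IN={b:-1; rest ⊤}  OUT={b:-1; rest ⊤}
  B4:  IN={b:-1; rest ⊤}  OUT={b:-1; rest ⊤}

Merge at B3: IN[B3] = OUT[B1] ⊔ OUT[B2] = {a: ⊤, b: -1, c: ⊤, d: ⊤, e: ⊤, f: ⊤}
Applying B3's transfer function to that IN value gives OUT[B3] (row B3 above).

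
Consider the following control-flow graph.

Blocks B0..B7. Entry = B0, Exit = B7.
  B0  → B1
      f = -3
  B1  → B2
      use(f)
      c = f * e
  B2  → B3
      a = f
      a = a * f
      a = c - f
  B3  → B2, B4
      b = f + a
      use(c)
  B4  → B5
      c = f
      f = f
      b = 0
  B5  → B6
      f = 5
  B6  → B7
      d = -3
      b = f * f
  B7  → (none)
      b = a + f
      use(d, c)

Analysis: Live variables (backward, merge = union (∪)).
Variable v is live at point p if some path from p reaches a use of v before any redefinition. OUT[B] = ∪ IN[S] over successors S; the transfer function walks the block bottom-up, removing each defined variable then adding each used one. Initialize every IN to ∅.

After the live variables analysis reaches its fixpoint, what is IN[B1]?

Per-block solution:
  B0:  IN={e}  OUT={e, f}
  B1:  IN={e, f}  OUT={c, f}
  B2:  IN={c, f}  OUT={a, c, f}
  B3:  IN={a, c, f}  OUT={a, c, f}
  B4:  IN={a, f}  OUT={a, c}
  B5:  IN={a, c}  OUT={a, c, f}
  B6:  IN={a, c, f}  OUT={a, c, d, f}
  B7:  IN={a, c, d, f}  OUT={}

Merge at B1: OUT[B1] = IN[B2] = {c, f}
Applying B1's transfer function to that OUT value gives IN[B1] (row B1 above).

Answer: {e, f}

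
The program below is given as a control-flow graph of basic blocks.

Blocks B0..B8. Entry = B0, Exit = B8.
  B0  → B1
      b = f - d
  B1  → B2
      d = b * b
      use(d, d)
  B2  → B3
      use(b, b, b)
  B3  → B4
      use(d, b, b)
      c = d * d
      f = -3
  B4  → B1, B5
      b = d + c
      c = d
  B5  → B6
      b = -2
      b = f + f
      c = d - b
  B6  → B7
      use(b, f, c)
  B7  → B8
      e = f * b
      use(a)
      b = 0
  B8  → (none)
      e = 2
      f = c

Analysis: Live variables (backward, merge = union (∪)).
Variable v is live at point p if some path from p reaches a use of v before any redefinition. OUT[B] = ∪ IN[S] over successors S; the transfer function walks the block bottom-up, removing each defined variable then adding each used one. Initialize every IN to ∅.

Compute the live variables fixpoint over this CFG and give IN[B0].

Per-block solution:
  B0:   IN={a, d, f}   OUT={a, b}
  B1:   IN={a, b}   OUT={a, b, d}
  B2:   IN={a, b, d}   OUT={a, b, d}
  B3:   IN={a, b, d}   OUT={a, c, d, f}
  B4:   IN={a, c, d, f}   OUT={a, b, d, f}
  B5:   IN={a, d, f}   OUT={a, b, c, f}
  B6:   IN={a, b, c, f}   OUT={a, b, c, f}
  B7:   IN={a, b, c, f}   OUT={c}
  B8:   IN={c}   OUT={}

Merge at B0: OUT[B0] = IN[B1] = {a, b}
Applying B0's transfer function to that OUT value gives IN[B0] (row B0 above).

Answer: {a, d, f}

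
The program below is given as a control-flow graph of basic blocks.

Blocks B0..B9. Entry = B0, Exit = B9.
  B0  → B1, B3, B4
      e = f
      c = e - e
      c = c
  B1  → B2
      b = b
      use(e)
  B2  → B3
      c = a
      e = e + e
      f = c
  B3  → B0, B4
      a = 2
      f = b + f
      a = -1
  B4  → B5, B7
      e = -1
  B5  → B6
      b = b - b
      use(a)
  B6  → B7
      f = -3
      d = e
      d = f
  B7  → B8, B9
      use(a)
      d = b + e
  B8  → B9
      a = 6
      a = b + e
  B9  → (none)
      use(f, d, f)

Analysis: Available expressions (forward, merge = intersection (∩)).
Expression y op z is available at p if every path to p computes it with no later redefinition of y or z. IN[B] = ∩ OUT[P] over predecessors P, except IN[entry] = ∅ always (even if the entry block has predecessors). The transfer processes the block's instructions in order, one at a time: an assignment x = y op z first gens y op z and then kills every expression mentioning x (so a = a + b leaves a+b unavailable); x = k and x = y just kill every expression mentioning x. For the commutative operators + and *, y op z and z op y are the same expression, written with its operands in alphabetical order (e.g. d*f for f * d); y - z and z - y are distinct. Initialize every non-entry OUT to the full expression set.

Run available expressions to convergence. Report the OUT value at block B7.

Answer: {b+e}

Trace:
Converged values:
  B0:  IN={}  OUT={e-e}
  B1:  IN={e-e}  OUT={e-e}
  B2:  IN={e-e}  OUT={}
  B3:  IN={}  OUT={}
  B4:  IN={}  OUT={}
  B5:  IN={}  OUT={}
  B6:  IN={}  OUT={}
  B7:  IN={}  OUT={b+e}
  B8:  IN={b+e}  OUT={b+e}
  B9:  IN={b+e}  OUT={b+e}

Merge at B7: IN[B7] = OUT[B4] ∩ OUT[B6] = {}
Applying B7's transfer function to that IN value gives OUT[B7] (row B7 above).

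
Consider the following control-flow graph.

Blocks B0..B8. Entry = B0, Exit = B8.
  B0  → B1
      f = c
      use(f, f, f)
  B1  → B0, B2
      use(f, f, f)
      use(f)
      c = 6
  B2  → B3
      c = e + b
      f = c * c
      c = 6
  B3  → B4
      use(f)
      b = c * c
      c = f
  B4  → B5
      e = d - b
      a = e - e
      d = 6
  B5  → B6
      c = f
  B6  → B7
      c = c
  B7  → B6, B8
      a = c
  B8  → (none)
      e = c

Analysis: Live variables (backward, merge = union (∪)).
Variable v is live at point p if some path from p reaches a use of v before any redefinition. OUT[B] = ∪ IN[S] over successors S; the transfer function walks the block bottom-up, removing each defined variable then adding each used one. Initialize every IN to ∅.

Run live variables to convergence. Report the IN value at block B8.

Per-block solution:
  B0:  IN={b, c, d, e}  OUT={b, d, e, f}
  B1:  IN={b, d, e, f}  OUT={b, c, d, e}
  B2:  IN={b, d, e}  OUT={c, d, f}
  B3:  IN={c, d, f}  OUT={b, d, f}
  B4:  IN={b, d, f}  OUT={f}
  B5:  IN={f}  OUT={c}
  B6:  IN={c}  OUT={c}
  B7:  IN={c}  OUT={c}
  B8:  IN={c}  OUT={}

B8 is the boundary node: OUT[B8] = {}
Applying B8's transfer function to that OUT value gives IN[B8] (row B8 above).

Answer: {c}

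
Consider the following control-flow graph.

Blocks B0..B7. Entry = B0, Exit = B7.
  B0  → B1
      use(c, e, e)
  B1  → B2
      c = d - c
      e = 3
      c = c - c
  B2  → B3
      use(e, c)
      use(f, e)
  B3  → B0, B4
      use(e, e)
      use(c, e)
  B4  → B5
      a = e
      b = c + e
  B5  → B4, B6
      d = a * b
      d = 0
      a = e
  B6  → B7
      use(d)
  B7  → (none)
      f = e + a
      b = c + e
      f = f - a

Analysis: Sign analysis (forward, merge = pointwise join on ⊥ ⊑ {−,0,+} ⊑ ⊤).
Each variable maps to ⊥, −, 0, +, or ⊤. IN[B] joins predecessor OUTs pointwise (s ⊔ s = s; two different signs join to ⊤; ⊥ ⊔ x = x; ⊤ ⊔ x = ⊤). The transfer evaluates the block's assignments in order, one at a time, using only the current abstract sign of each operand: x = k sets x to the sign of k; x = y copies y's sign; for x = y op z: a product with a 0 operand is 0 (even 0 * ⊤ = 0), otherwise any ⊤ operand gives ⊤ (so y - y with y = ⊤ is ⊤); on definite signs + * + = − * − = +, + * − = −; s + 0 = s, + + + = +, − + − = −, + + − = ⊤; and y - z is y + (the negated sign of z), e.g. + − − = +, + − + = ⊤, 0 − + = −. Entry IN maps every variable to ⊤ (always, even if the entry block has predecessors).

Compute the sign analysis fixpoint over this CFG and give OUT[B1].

Answer: {a: ⊤, b: ⊤, c: ⊤, d: ⊤, e: +, f: ⊤}

Working:
Fixpoint table:
  B0: | IN=(all ⊤) | OUT=(all ⊤)
  B1: | IN=(all ⊤) | OUT={e:+; rest ⊤}
  B2: | IN={e:+; rest ⊤} | OUT={e:+; rest ⊤}
  B3: | IN={e:+; rest ⊤} | OUT={e:+; rest ⊤}
  B4: | IN={e:+; rest ⊤} | OUT={a:+, e:+; rest ⊤}
  B5: | IN={a:+, e:+; rest ⊤} | OUT={a:+, d:0, e:+; rest ⊤}
  B6: | IN={a:+, d:0, e:+; rest ⊤} | OUT={a:+, d:0, e:+; rest ⊤}
  B7: | IN={a:+, d:0, e:+; rest ⊤} | OUT={a:+, d:0, e:+; rest ⊤}

Merge at B1: IN[B1] = OUT[B0] = {a: ⊤, b: ⊤, c: ⊤, d: ⊤, e: ⊤, f: ⊤}
Applying B1's transfer function to that IN value gives OUT[B1] (row B1 above).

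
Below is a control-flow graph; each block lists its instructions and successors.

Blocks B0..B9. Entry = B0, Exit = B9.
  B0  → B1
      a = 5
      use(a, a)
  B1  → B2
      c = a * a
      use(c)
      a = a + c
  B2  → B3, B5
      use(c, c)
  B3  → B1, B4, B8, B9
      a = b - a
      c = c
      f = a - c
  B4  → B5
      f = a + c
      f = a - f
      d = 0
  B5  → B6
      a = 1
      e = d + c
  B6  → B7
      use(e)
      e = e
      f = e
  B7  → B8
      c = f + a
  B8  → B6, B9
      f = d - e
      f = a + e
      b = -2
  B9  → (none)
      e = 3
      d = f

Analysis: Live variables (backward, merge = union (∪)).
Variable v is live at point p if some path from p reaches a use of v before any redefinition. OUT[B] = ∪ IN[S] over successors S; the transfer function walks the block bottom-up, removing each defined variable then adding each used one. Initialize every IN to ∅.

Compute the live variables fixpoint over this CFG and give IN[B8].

Answer: {a, d, e}

Derivation:
Per-block solution:
  B0:  IN={b, d, e}  OUT={a, b, d, e}
  B1:  IN={a, b, d, e}  OUT={a, b, c, d, e}
  B2:  IN={a, b, c, d, e}  OUT={a, b, c, d, e}
  B3:  IN={a, b, c, d, e}  OUT={a, b, c, d, e, f}
  B4:  IN={a, c}  OUT={c, d}
  B5:  IN={c, d}  OUT={a, d, e}
  B6:  IN={a, d, e}  OUT={a, d, e, f}
  B7:  IN={a, d, e, f}  OUT={a, d, e}
  B8:  IN={a, d, e}  OUT={a, d, e, f}
  B9:  IN={f}  OUT={}

Merge at B8: OUT[B8] = IN[B6] ⊔ IN[B9] = {a, d, e, f}
Applying B8's transfer function to that OUT value gives IN[B8] (row B8 above).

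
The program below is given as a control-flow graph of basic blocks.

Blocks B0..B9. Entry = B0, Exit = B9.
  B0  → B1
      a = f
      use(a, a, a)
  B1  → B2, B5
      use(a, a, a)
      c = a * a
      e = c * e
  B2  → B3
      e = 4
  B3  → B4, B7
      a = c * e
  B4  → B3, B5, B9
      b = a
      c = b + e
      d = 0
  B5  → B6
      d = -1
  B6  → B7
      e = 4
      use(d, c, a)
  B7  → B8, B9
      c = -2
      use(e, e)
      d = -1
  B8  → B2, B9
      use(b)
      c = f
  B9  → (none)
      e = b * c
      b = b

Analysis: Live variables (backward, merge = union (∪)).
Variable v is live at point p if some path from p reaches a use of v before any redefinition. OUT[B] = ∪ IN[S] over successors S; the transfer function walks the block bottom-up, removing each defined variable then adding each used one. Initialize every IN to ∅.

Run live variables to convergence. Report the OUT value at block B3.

Fixpoint table:
  B0:   IN={b, e, f}   OUT={a, b, e, f}
  B1:   IN={a, b, e, f}   OUT={a, b, c, f}
  B2:   IN={b, c, f}   OUT={b, c, e, f}
  B3:   IN={b, c, e, f}   OUT={a, b, e, f}
  B4:   IN={a, e, f}   OUT={a, b, c, e, f}
  B5:   IN={a, b, c, f}   OUT={a, b, c, d, f}
  B6:   IN={a, b, c, d, f}   OUT={b, e, f}
  B7:   IN={b, e, f}   OUT={b, c, f}
  B8:   IN={b, f}   OUT={b, c, f}
  B9:   IN={b, c}   OUT={}

Merge at B3: OUT[B3] = IN[B4] ⊔ IN[B7] = {a, b, e, f}

Answer: {a, b, e, f}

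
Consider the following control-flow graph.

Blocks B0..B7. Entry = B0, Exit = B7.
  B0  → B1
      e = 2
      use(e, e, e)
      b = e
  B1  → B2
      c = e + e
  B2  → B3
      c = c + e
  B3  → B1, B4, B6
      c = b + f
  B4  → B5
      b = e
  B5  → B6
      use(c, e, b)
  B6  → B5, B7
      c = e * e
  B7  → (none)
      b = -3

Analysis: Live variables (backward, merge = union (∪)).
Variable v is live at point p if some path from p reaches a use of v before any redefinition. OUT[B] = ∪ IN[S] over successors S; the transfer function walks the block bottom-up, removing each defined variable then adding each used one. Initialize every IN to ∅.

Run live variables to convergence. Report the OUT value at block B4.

Fixpoint table:
  B0:  IN={f}  OUT={b, e, f}
  B1:  IN={b, e, f}  OUT={b, c, e, f}
  B2:  IN={b, c, e, f}  OUT={b, e, f}
  B3:  IN={b, e, f}  OUT={b, c, e, f}
  B4:  IN={c, e}  OUT={b, c, e}
  B5:  IN={b, c, e}  OUT={b, e}
  B6:  IN={b, e}  OUT={b, c, e}
  B7:  IN={}  OUT={}

Merge at B4: OUT[B4] = IN[B5] = {b, c, e}

Answer: {b, c, e}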